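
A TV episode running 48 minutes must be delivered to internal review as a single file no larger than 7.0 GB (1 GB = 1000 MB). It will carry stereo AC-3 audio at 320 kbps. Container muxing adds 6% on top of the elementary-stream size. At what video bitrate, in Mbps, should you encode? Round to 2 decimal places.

18.02 Mbps

Budget: 7.0 GB = 56000.0 Mb.
Stream payload after overhead: 56000.0 / 1.06 = 52830.2 Mb.
48 min = 2880 s
Total bitrate budget: 52830.2 Mb / 2880 s = 18.344 Mbps.
Audio: 320 kbps = 0.320 Mbps.
Video: 18.344 − 0.320 = 18.024 Mbps.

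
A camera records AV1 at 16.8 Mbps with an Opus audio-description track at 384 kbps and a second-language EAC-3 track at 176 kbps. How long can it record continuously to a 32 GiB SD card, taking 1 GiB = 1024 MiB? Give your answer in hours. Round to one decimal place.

Audio total: 384 + 176 = 560 kbps = 0.560 Mbps.
Total bitrate: 16.8 + 0.560 = 17.360 Mbps.
Capacity: 32 GiB = 274,878 Mb.
Recording time: 274,878 / 17.360 = 15,834 s ≈ 4.40 hours.

4.4 hours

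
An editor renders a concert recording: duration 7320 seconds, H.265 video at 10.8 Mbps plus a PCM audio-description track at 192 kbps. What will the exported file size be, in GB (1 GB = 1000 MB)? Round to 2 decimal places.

Audio: 192 kbps = 0.192 Mbps.
Total bitrate: 10.8 + 0.192 = 10.992 Mbps.
Stream data: 10.992 Mbps × 7320 s = 80461.4 Mb.
80,461 Mb ÷ 8 = 10,058 MB → 10.06 GB.

10.06 GB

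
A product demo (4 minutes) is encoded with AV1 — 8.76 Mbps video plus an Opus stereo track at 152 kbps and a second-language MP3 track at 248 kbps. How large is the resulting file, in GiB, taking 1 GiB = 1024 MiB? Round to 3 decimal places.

0.256 GiB

4 min = 240 s
Audio total: 152 + 248 = 400 kbps = 0.400 Mbps.
Total bitrate: 8.76 + 0.400 = 9.160 Mbps.
Stream data: 9.160 Mbps × 240 s = 2198.4 Mb.
2,198 Mb = 274,800,000 bytes ÷ 1,073,741,824 = 0.2559 GiB.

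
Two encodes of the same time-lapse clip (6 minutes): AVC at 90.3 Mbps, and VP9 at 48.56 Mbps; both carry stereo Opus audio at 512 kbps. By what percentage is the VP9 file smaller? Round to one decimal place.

6 min = 360 s
Audio: 512 kbps = 0.512 Mbps.
AVC: 90.812 Mbps × 360 s = 32692.3 Mb = 4.087 GB.
VP9: 49.072 Mbps × 360 s = 17665.9 Mb = 2.208 GB.
Reduction: (1 − 2.208/4.087) × 100 = 45.96%.

46.0%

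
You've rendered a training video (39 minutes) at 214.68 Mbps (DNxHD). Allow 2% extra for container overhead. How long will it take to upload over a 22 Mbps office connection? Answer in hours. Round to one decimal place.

39 min = 2340 s
File: 214.680 Mbps × 2340 s = 502351.2 Mb.
With 2% container overhead: ×1.02. → 512398.2 Mb.
At 22 Mbps: 512398.2 / 22 = 23290.8 s ≈ 6.47 hours.

6.5 hours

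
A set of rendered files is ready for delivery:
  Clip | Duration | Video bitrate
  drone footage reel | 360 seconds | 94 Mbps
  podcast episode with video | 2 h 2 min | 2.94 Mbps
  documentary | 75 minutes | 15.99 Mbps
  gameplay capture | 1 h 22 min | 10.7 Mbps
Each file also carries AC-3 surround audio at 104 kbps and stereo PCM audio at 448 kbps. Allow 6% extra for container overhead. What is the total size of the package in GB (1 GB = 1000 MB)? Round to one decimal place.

Audio total: 104 + 448 = 552 kbps = 0.552 Mbps.
drone footage reel: 94.552 Mbps × 360 s × 1.06 = 36081.0 Mb
podcast episode with video: 3.492 Mbps × 7320 s × 1.06 = 27095.1 Mb
documentary: 16.542 Mbps × 4500 s × 1.06 = 78905.3 Mb
gameplay capture: 11.252 Mbps × 4920 s × 1.06 = 58681.4 Mb
Total: 200762.9 Mb = 25095.4 MB.
= 25.10 GB.

25.1 GB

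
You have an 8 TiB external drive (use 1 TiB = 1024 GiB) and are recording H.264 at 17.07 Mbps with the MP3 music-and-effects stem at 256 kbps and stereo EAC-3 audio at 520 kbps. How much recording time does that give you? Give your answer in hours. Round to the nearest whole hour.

1095 hours

Audio total: 256 + 520 = 776 kbps = 0.776 Mbps.
Total bitrate: 17.07 + 0.776 = 17.846 Mbps.
Capacity: 8 TiB = 70,368,744 Mb.
Recording time: 70,368,744 / 17.846 = 3,943,110 s ≈ 1,095 hours.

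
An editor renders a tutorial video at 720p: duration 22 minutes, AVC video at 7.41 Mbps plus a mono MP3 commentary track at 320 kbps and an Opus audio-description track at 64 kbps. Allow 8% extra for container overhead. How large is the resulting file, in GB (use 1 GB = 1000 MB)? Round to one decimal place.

22 min = 1320 s
Audio total: 320 + 64 = 384 kbps = 0.384 Mbps.
Total bitrate: 7.41 + 0.384 = 7.794 Mbps.
Stream data: 7.794 Mbps × 1320 s = 10288.1 Mb.
With 8% container overhead: ×1.08.
11,111 Mb ÷ 8 = 1,389 MB → 1.389 GB.

1.4 GB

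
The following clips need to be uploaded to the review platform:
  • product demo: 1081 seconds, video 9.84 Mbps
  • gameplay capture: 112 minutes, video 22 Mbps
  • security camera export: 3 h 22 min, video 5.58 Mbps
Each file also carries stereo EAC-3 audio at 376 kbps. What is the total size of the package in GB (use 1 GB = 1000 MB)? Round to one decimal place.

29.2 GB

Audio: 376 kbps = 0.376 Mbps.
product demo: 10.216 Mbps × 1081 s = 11043.5 Mb
gameplay capture: 22.376 Mbps × 6720 s = 150366.7 Mb
security camera export: 5.956 Mbps × 12120 s = 72186.7 Mb
Total: 233596.9 Mb = 29199.6 MB.
= 29.20 GB.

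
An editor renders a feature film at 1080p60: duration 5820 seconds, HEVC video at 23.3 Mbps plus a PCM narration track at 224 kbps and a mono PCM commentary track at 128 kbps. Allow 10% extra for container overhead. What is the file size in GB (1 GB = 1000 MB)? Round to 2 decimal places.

Audio total: 224 + 128 = 352 kbps = 0.352 Mbps.
Total bitrate: 23.3 + 0.352 = 23.652 Mbps.
Stream data: 23.652 Mbps × 5820 s = 137654.6 Mb.
With 10% container overhead: ×1.10.
151,420 Mb ÷ 8 = 18,928 MB → 18.93 GB.

18.93 GB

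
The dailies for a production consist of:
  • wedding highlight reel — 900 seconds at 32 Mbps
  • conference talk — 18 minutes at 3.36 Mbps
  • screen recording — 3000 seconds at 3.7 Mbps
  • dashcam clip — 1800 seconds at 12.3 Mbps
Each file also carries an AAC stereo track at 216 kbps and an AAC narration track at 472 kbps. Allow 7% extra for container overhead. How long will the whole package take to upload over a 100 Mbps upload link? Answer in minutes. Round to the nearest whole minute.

Audio total: 216 + 472 = 688 kbps = 0.688 Mbps.
wedding highlight reel: 32.688 Mbps × 900 s × 1.07 = 31478.5 Mb
conference talk: 4.048 Mbps × 1080 s × 1.07 = 4677.9 Mb
screen recording: 4.388 Mbps × 3000 s × 1.07 = 14085.5 Mb
dashcam clip: 12.988 Mbps × 1800 s × 1.07 = 25014.9 Mb
Total: 75256.8 Mb = 9407.1 MB.
At 100 Mbps: 75256.8 / 100 = 753 s ≈ 12.5 minutes.

13 minutes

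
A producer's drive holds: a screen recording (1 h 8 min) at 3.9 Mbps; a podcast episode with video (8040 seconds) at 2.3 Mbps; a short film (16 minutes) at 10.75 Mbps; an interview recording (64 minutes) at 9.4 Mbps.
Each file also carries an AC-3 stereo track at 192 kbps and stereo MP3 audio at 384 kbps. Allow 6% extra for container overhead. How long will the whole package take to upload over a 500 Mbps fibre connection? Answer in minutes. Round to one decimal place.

3.2 minutes

Audio total: 192 + 384 = 576 kbps = 0.576 Mbps.
screen recording: 4.476 Mbps × 4080 s × 1.06 = 19357.8 Mb
podcast episode with video: 2.876 Mbps × 8040 s × 1.06 = 24510.4 Mb
short film: 11.326 Mbps × 960 s × 1.06 = 11525.3 Mb
interview recording: 9.976 Mbps × 3840 s × 1.06 = 40606.3 Mb
Total: 95999.9 Mb = 12000.0 MB.
At 500 Mbps: 95999.9 / 500 = 192 s ≈ 3.2 minutes.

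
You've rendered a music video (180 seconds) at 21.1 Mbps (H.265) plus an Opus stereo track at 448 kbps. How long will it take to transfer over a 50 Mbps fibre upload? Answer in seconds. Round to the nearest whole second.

78 seconds

Audio: 448 kbps = 0.448 Mbps.
Total bitrate: 21.548 Mbps.
File: 21.548 Mbps × 180 s = 3878.6 Mb.
At 50 Mbps: 3878.6 / 50 = 77.6 s ≈ 77.6 seconds.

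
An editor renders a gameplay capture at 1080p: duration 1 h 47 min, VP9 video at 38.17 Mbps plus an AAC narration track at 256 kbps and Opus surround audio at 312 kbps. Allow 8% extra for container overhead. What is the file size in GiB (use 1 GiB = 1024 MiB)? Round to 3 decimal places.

31.268 GiB

1 h 47 min = 107 min = 6420 s
Audio total: 256 + 312 = 568 kbps = 0.568 Mbps.
Total bitrate: 38.17 + 0.568 = 38.738 Mbps.
Stream data: 38.738 Mbps × 6420 s = 248698.0 Mb.
With 8% container overhead: ×1.08.
268,594 Mb = 33,574,224,600 bytes ÷ 1,073,741,824 = 31.27 GiB.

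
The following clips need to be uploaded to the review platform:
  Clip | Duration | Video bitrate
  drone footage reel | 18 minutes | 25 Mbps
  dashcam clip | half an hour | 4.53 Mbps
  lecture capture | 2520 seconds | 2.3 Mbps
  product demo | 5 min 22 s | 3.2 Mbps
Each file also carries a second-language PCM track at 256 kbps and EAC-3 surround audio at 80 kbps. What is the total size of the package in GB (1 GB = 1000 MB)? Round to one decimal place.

Audio total: 256 + 80 = 336 kbps = 0.336 Mbps.
drone footage reel: 25.336 Mbps × 1080 s = 27362.9 Mb
dashcam clip: 4.866 Mbps × 1800 s = 8758.8 Mb
lecture capture: 2.636 Mbps × 2520 s = 6642.7 Mb
product demo: 3.536 Mbps × 322 s = 1138.6 Mb
Total: 43903.0 Mb = 5487.9 MB.
= 5.488 GB.

5.5 GB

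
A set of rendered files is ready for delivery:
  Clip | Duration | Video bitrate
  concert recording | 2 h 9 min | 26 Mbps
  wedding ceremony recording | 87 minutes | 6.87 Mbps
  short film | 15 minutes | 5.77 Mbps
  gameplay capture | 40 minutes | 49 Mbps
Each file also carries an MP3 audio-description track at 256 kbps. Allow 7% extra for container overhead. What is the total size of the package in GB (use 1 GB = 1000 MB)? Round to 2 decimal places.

Audio: 256 kbps = 0.256 Mbps.
concert recording: 26.256 Mbps × 7740 s × 1.07 = 217446.9 Mb
wedding ceremony recording: 7.126 Mbps × 5220 s × 1.07 = 39801.6 Mb
short film: 6.026 Mbps × 900 s × 1.07 = 5803.0 Mb
gameplay capture: 49.256 Mbps × 2400 s × 1.07 = 126489.4 Mb
Total: 389540.9 Mb = 48692.6 MB.
= 48.69 GB.

48.69 GB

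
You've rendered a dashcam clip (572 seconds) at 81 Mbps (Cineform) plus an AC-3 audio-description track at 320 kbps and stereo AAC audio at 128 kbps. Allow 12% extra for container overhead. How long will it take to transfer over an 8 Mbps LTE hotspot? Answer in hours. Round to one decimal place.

Audio total: 320 + 128 = 448 kbps = 0.448 Mbps.
Total bitrate: 81.448 Mbps.
File: 81.448 Mbps × 572 s = 46588.3 Mb.
With 12% container overhead: ×1.12. → 52178.8 Mb.
At 8 Mbps: 52178.8 / 8 = 6522.4 s ≈ 1.81 hours.

1.8 hours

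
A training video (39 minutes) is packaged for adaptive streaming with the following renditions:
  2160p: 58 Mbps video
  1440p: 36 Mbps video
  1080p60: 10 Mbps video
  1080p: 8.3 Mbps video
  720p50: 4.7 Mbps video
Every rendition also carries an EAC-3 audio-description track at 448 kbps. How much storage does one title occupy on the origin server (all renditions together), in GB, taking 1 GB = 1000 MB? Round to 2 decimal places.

34.88 GB

39 min = 2340 s
Audio: 448 kbps = 0.448 Mbps.
Sum of rendition bitrates: (58+0.448) + (36+0.448) + (10+0.448) + (8.3+0.448) + (4.7+0.448) = 119.240 Mbps.
× 2340 s = 279,022 Mb = 34,878 MB = 34.88 GB.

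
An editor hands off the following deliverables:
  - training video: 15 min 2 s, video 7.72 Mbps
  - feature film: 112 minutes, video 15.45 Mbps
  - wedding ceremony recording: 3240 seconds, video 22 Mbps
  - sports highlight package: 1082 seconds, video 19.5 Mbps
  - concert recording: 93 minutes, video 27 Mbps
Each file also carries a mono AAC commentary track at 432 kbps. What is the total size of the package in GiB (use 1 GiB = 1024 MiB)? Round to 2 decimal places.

Audio: 432 kbps = 0.432 Mbps.
training video: 8.152 Mbps × 902 s = 7353.1 Mb
feature film: 15.882 Mbps × 6720 s = 106727.0 Mb
wedding ceremony recording: 22.432 Mbps × 3240 s = 72679.7 Mb
sports highlight package: 19.932 Mbps × 1082 s = 21566.4 Mb
concert recording: 27.432 Mbps × 5580 s = 153070.6 Mb
Total: 361396.8 Mb = 45174.6 MB.
= 42.07 GiB.

42.07 GiB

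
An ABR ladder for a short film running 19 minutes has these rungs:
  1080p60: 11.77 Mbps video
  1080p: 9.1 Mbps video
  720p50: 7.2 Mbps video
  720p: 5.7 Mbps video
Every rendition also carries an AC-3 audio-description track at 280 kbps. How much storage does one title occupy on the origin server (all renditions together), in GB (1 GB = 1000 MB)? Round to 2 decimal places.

19 min = 1140 s
Audio: 280 kbps = 0.280 Mbps.
Sum of rendition bitrates: (11.77+0.280) + (9.1+0.280) + (7.2+0.280) + (5.7+0.280) = 34.890 Mbps.
× 1140 s = 39,775 Mb = 4,972 MB = 4.972 GB.

4.97 GB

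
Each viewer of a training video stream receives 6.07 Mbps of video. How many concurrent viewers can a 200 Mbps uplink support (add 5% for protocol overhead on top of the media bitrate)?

31

On the wire with 5% overhead: 6.373 Mbps.
200 Mbps = 200.0 Mbps; 200.0 / 6.373 = 31.38 → 31 viewers.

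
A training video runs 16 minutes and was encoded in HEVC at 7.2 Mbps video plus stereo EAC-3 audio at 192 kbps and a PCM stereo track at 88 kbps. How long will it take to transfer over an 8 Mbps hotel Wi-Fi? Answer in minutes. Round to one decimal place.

16 min = 960 s
Audio total: 192 + 88 = 280 kbps = 0.280 Mbps.
Total bitrate: 7.480 Mbps.
File: 7.480 Mbps × 960 s = 7180.8 Mb.
At 8 Mbps: 7180.8 / 8 = 897.6 s ≈ 15 minutes.

15.0 minutes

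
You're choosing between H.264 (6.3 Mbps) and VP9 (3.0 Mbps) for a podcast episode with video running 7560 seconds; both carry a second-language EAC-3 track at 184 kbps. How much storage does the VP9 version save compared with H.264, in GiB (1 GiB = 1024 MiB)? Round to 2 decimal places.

2.90 GiB

Audio: 184 kbps = 0.184 Mbps.
H.264: 6.484 Mbps × 7560 s = 49019.0 Mb = 5.707 GiB.
VP9: 3.184 Mbps × 7560 s = 24071.0 Mb = 2.802 GiB.
Saving: 5.707 − 2.802 = 2.904 GiB.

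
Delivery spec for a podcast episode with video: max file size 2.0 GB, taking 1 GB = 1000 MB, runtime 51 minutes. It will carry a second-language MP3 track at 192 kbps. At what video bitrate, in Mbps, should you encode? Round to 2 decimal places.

5.04 Mbps

Budget: 2.0 GB = 16000.0 Mb.
51 min = 3060 s
Total bitrate budget: 16000.0 Mb / 3060 s = 5.229 Mbps.
Audio: 192 kbps = 0.192 Mbps.
Video: 5.229 − 0.192 = 5.037 Mbps.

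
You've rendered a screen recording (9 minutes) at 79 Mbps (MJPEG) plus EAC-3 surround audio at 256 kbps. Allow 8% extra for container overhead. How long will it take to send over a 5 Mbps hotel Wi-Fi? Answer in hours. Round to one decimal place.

2.6 hours

9 min = 540 s
Audio: 256 kbps = 0.256 Mbps.
Total bitrate: 79.256 Mbps.
File: 79.256 Mbps × 540 s = 42798.2 Mb.
With 8% container overhead: ×1.08. → 46222.1 Mb.
At 5 Mbps: 46222.1 / 5 = 9244.4 s ≈ 2.57 hours.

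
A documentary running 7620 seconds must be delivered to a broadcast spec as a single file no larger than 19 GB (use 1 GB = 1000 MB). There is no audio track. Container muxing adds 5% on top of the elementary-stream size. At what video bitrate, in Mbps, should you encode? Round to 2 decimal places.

19.00 Mbps

Budget: 19 GB = 152000.0 Mb.
Stream payload after overhead: 152000.0 / 1.05 = 144761.9 Mb.
Total bitrate budget: 144761.9 Mb / 7620 s = 18.998 Mbps.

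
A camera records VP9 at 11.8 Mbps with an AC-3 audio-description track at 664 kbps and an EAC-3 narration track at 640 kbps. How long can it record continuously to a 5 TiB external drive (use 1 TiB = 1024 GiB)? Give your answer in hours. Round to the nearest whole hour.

Audio total: 664 + 640 = 1304 kbps = 1.304 Mbps.
Total bitrate: 11.8 + 1.304 = 13.104 Mbps.
Capacity: 5 TiB = 43,980,465 Mb.
Recording time: 43,980,465 / 13.104 = 3,356,263 s ≈ 932 hours.

932 hours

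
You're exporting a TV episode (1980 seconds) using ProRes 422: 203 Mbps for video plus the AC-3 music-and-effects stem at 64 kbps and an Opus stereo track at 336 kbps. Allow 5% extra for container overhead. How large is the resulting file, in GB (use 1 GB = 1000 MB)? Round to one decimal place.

Audio total: 64 + 336 = 400 kbps = 0.400 Mbps.
Total bitrate: 203 + 0.400 = 203.400 Mbps.
Stream data: 203.400 Mbps × 1980 s = 402732.0 Mb.
With 5% container overhead: ×1.05.
422,869 Mb ÷ 8 = 52,859 MB → 52.86 GB.

52.9 GB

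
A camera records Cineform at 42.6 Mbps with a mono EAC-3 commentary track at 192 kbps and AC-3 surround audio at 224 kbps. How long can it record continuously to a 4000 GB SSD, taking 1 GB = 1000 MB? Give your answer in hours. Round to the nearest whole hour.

Audio total: 192 + 224 = 416 kbps = 0.416 Mbps.
Total bitrate: 42.6 + 0.416 = 43.016 Mbps.
Capacity: 4000 GB = 32,000,000 Mb.
Recording time: 32,000,000 / 43.016 = 743,909 s ≈ 207 hours.

207 hours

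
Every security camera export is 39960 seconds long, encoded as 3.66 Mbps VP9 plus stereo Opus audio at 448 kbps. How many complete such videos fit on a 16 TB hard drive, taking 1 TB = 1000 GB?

779

Audio: 448 kbps = 0.448 Mbps.
Total bitrate: 4.108 Mbps.
Per item: 4.108 Mbps × 39960 s = 164,156 Mb = 20,519 MB.
Capacity: 16 TB = 128,000,000 Mb; 779.75 items → 779 complete.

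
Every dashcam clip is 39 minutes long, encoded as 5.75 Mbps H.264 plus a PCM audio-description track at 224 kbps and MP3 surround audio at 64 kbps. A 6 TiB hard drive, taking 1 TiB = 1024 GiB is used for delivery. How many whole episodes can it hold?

3735

39 min = 2340 s
Audio total: 224 + 64 = 288 kbps = 0.288 Mbps.
Total bitrate: 6.038 Mbps.
Per item: 6.038 Mbps × 2340 s = 14,129 Mb = 1,766 MB.
Capacity: 6 TiB = 52,776,558 Mb; 3735.36 items → 3735 complete.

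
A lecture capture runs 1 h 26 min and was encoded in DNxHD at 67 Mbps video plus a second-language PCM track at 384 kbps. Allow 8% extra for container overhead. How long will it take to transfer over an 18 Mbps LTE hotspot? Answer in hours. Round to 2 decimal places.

1 h 26 min = 86 min = 5160 s
Audio: 384 kbps = 0.384 Mbps.
Total bitrate: 67.384 Mbps.
File: 67.384 Mbps × 5160 s = 347701.4 Mb.
With 8% container overhead: ×1.08. → 375517.6 Mb.
At 18 Mbps: 375517.6 / 18 = 20862.1 s ≈ 5.8 hours.

5.80 hours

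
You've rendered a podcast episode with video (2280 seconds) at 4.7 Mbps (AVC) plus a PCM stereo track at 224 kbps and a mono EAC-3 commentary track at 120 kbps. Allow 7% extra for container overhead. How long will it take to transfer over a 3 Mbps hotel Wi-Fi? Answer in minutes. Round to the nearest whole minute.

Audio total: 224 + 120 = 344 kbps = 0.344 Mbps.
Total bitrate: 5.044 Mbps.
File: 5.044 Mbps × 2280 s = 11500.3 Mb.
With 7% container overhead: ×1.07. → 12305.3 Mb.
At 3 Mbps: 12305.3 / 3 = 4101.8 s ≈ 68.4 minutes.

68 minutes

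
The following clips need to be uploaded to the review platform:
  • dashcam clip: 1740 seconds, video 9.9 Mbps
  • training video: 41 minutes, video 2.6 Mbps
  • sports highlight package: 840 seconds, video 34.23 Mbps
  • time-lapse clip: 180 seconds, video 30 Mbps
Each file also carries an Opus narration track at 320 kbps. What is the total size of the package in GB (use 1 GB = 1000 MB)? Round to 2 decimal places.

7.43 GB

Audio: 320 kbps = 0.320 Mbps.
dashcam clip: 10.220 Mbps × 1740 s = 17782.8 Mb
training video: 2.920 Mbps × 2460 s = 7183.2 Mb
sports highlight package: 34.550 Mbps × 840 s = 29022.0 Mb
time-lapse clip: 30.320 Mbps × 180 s = 5457.6 Mb
Total: 59445.6 Mb = 7430.7 MB.
= 7.431 GB.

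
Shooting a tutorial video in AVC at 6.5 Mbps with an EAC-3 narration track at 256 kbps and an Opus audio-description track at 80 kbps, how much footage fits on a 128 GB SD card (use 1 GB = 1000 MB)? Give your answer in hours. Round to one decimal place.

41.6 hours

Audio total: 256 + 80 = 336 kbps = 0.336 Mbps.
Total bitrate: 6.5 + 0.336 = 6.836 Mbps.
Capacity: 128 GB = 1,024,000 Mb.
Recording time: 1,024,000 / 6.836 = 149,795 s ≈ 41.6 hours.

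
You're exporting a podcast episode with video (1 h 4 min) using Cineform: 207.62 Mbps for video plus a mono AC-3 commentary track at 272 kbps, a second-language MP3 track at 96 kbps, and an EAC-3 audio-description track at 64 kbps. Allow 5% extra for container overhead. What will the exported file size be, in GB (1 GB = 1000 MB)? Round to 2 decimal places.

104.86 GB

1 h 4 min = 64 min = 3840 s
Audio total: 272 + 96 + 64 = 432 kbps = 0.432 Mbps.
Total bitrate: 207.62 + 0.432 = 208.052 Mbps.
Stream data: 208.052 Mbps × 3840 s = 798919.7 Mb.
With 5% container overhead: ×1.05.
838,866 Mb ÷ 8 = 104,858 MB → 104.9 GB.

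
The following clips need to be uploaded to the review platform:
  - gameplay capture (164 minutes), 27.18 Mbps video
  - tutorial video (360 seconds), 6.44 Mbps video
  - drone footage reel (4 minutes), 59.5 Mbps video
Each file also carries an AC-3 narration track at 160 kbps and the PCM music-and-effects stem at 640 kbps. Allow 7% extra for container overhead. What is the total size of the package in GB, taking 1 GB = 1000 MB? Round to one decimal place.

Audio total: 160 + 640 = 800 kbps = 0.800 Mbps.
gameplay capture: 27.980 Mbps × 9840 s × 1.07 = 294595.8 Mb
tutorial video: 7.240 Mbps × 360 s × 1.07 = 2788.8 Mb
drone footage reel: 60.300 Mbps × 240 s × 1.07 = 15485.0 Mb
Total: 312869.7 Mb = 39108.7 MB.
= 39.11 GB.

39.1 GB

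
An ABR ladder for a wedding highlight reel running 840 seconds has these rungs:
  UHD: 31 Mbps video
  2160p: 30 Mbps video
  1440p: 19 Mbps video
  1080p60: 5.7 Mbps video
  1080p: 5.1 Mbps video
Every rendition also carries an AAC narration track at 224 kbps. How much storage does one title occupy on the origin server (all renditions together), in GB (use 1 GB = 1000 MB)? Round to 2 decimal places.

Audio: 224 kbps = 0.224 Mbps.
Sum of rendition bitrates: (31+0.224) + (30+0.224) + (19+0.224) + (5.7+0.224) + (5.1+0.224) = 91.920 Mbps.
× 840 s = 77,213 Mb = 9,652 MB = 9.652 GB.

9.65 GB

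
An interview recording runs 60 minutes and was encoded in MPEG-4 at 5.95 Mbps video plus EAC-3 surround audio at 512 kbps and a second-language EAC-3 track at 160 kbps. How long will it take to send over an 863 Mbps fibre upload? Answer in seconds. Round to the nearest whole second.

28 seconds

60 min = 3600 s
Audio total: 512 + 160 = 672 kbps = 0.672 Mbps.
Total bitrate: 6.622 Mbps.
File: 6.622 Mbps × 3600 s = 23839.2 Mb.
At 863 Mbps: 23839.2 / 863 = 27.6 s ≈ 27.6 seconds.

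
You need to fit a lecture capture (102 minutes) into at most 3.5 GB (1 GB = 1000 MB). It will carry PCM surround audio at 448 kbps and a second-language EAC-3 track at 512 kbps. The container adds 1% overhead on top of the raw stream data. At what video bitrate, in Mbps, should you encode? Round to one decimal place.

Budget: 3.5 GB = 28000.0 Mb.
Stream payload after overhead: 28000.0 / 1.01 = 27722.8 Mb.
102 min = 6120 s
Total bitrate budget: 27722.8 Mb / 6120 s = 4.530 Mbps.
Audio total: 448 + 512 = 960 kbps = 0.960 Mbps.
Video: 4.530 − 0.960 = 3.570 Mbps.

3.6 Mbps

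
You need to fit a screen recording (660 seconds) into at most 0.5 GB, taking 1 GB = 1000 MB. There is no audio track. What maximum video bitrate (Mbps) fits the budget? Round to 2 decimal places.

Budget: 0.5 GB = 4000.0 Mb.
Total bitrate budget: 4000.0 Mb / 660 s = 6.061 Mbps.

6.06 Mbps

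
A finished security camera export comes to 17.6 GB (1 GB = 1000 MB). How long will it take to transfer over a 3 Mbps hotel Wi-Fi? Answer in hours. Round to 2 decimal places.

File: 17.6 GB = 140800.0 Mb.
At 3 Mbps: 140800.0 / 3 = 46933.3 s ≈ 13 hours.

13.04 hours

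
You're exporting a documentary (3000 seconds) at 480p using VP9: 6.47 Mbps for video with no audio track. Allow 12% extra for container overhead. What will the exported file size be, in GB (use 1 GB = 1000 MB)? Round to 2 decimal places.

Total bitrate: 6.47 Mbps.
Stream data: 6.470 Mbps × 3000 s = 19410.0 Mb.
With 12% container overhead: ×1.12.
21,739 Mb ÷ 8 = 2,717 MB → 2.717 GB.

2.72 GB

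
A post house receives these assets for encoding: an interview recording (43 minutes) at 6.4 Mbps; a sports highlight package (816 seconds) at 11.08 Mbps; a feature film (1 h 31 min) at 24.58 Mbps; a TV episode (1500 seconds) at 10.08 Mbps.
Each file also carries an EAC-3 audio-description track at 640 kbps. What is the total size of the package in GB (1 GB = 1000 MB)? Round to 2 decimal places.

22.69 GB

Audio: 640 kbps = 0.640 Mbps.
interview recording: 7.040 Mbps × 2580 s = 18163.2 Mb
sports highlight package: 11.720 Mbps × 816 s = 9563.5 Mb
feature film: 25.220 Mbps × 5460 s = 137701.2 Mb
TV episode: 10.720 Mbps × 1500 s = 16080.0 Mb
Total: 181507.9 Mb = 22688.5 MB.
= 22.69 GB.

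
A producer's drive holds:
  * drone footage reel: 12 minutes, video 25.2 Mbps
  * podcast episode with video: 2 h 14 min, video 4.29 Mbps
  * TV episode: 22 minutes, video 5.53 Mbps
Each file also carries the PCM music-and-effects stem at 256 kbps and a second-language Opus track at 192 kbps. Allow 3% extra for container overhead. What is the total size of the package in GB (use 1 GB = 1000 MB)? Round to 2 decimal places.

Audio total: 256 + 192 = 448 kbps = 0.448 Mbps.
drone footage reel: 25.648 Mbps × 720 s × 1.03 = 19020.6 Mb
podcast episode with video: 4.738 Mbps × 8040 s × 1.03 = 39236.3 Mb
TV episode: 5.978 Mbps × 1320 s × 1.03 = 8127.7 Mb
Total: 66384.6 Mb = 8298.1 MB.
= 8.298 GB.

8.30 GB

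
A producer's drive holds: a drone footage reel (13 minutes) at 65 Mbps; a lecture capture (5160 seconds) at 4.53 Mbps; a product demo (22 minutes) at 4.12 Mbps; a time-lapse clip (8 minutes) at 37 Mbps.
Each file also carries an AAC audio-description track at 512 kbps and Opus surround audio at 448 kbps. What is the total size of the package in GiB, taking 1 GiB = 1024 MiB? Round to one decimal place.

Audio total: 512 + 448 = 960 kbps = 0.960 Mbps.
drone footage reel: 65.960 Mbps × 780 s = 51448.8 Mb
lecture capture: 5.490 Mbps × 5160 s = 28328.4 Mb
product demo: 5.080 Mbps × 1320 s = 6705.6 Mb
time-lapse clip: 37.960 Mbps × 480 s = 18220.8 Mb
Total: 104703.6 Mb = 13088.0 MB.
= 12.19 GiB.

12.2 GiB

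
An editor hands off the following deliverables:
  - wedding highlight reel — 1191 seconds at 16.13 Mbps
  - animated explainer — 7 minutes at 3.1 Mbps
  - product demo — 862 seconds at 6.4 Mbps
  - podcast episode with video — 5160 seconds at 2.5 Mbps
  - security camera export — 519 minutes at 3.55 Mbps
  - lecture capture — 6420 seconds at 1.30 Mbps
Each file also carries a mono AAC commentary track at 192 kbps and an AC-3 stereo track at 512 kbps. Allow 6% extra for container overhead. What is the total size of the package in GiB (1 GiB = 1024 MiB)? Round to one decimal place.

23.4 GiB

Audio total: 192 + 512 = 704 kbps = 0.704 Mbps.
wedding highlight reel: 16.834 Mbps × 1191 s × 1.06 = 21252.3 Mb
animated explainer: 3.804 Mbps × 420 s × 1.06 = 1693.5 Mb
product demo: 7.104 Mbps × 862 s × 1.06 = 6491.1 Mb
podcast episode with video: 3.204 Mbps × 5160 s × 1.06 = 17524.6 Mb
security camera export: 4.254 Mbps × 31140 s × 1.06 = 140417.7 Mb
lecture capture: 2.004 Mbps × 6420 s × 1.06 = 13637.6 Mb
Total: 201016.8 Mb = 25127.1 MB.
= 23.40 GiB.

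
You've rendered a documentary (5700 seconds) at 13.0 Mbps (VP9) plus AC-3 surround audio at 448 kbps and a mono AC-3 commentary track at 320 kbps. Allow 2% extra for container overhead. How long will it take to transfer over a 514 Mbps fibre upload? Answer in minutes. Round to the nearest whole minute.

3 minutes

Audio total: 448 + 320 = 768 kbps = 0.768 Mbps.
Total bitrate: 13.768 Mbps.
File: 13.768 Mbps × 5700 s = 78477.6 Mb.
With 2% container overhead: ×1.02. → 80047.2 Mb.
At 514 Mbps: 80047.2 / 514 = 155.7 s ≈ 2.6 minutes.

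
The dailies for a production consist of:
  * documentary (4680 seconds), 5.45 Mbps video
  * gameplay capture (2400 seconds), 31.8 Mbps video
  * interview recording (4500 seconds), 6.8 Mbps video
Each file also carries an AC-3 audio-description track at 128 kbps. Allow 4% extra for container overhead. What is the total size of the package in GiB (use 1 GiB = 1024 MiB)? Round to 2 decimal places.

Audio: 128 kbps = 0.128 Mbps.
documentary: 5.578 Mbps × 4680 s × 1.04 = 27149.2 Mb
gameplay capture: 31.928 Mbps × 2400 s × 1.04 = 79692.3 Mb
interview recording: 6.928 Mbps × 4500 s × 1.04 = 32423.0 Mb
Total: 139264.6 Mb = 17408.1 MB.
= 16.21 GiB.

16.21 GiB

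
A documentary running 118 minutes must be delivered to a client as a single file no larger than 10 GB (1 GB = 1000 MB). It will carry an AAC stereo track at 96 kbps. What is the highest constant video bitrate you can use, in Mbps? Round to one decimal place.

Budget: 10 GB = 80000.0 Mb.
118 min = 7080 s
Total bitrate budget: 80000.0 Mb / 7080 s = 11.299 Mbps.
Audio: 96 kbps = 0.096 Mbps.
Video: 11.299 − 0.096 = 11.203 Mbps.

11.2 Mbps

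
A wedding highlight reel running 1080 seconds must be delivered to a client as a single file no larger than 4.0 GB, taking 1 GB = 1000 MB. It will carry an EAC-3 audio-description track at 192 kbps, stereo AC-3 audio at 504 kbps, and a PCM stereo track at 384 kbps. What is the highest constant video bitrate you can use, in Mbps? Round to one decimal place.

Budget: 4.0 GB = 32000.0 Mb.
Total bitrate budget: 32000.0 Mb / 1080 s = 29.630 Mbps.
Audio total: 192 + 504 + 384 = 1080 kbps = 1.080 Mbps.
Video: 29.630 − 1.080 = 28.550 Mbps.

28.5 Mbps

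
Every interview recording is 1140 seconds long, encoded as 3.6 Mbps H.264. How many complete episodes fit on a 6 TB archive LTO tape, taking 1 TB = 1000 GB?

Per item: 3.600 Mbps × 1140 s = 4,104 Mb = 513.0 MB.
Capacity: 6 TB = 48,000,000 Mb; 11695.91 items → 11695 complete.

11695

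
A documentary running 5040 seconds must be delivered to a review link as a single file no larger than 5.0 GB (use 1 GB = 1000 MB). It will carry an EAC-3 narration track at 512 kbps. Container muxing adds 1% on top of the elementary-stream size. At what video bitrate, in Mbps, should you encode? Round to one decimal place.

Budget: 5.0 GB = 40000.0 Mb.
Stream payload after overhead: 40000.0 / 1.01 = 39604.0 Mb.
Total bitrate budget: 39604.0 Mb / 5040 s = 7.858 Mbps.
Audio: 512 kbps = 0.512 Mbps.
Video: 7.858 − 0.512 = 7.346 Mbps.

7.3 Mbps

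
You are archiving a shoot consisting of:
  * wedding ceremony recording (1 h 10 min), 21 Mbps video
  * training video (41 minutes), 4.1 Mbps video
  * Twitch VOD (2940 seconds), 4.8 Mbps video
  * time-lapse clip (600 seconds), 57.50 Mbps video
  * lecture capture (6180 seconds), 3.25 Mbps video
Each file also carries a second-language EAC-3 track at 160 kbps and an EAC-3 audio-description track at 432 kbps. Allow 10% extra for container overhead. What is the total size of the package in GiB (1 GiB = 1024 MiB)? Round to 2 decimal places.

Audio total: 160 + 432 = 592 kbps = 0.592 Mbps.
wedding ceremony recording: 21.592 Mbps × 4200 s × 1.10 = 99755.0 Mb
training video: 4.692 Mbps × 2460 s × 1.10 = 12696.6 Mb
Twitch VOD: 5.392 Mbps × 2940 s × 1.10 = 17437.7 Mb
time-lapse clip: 58.092 Mbps × 600 s × 1.10 = 38340.7 Mb
lecture capture: 3.842 Mbps × 6180 s × 1.10 = 26117.9 Mb
Total: 194348.0 Mb = 24293.5 MB.
= 22.63 GiB.

22.63 GiB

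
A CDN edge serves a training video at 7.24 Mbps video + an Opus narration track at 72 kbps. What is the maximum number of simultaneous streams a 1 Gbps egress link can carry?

136

Audio: 72 kbps = 0.072 Mbps.
Per-viewer media rate: 7.312 Mbps.
1 Gbps = 1,000 Mbps; 1,000 / 7.312 = 136.76 → 136 viewers.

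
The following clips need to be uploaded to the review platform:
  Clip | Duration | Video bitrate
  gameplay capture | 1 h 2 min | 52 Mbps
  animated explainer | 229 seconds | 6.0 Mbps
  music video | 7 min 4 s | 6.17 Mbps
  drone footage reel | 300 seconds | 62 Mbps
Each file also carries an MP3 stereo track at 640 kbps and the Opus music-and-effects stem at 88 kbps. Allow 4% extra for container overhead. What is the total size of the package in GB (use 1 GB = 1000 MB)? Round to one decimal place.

28.5 GB

Audio total: 640 + 88 = 728 kbps = 0.728 Mbps.
gameplay capture: 52.728 Mbps × 3720 s × 1.04 = 203994.1 Mb
animated explainer: 6.728 Mbps × 229 s × 1.04 = 1602.3 Mb
music video: 6.898 Mbps × 424 s × 1.04 = 3041.7 Mb
drone footage reel: 62.728 Mbps × 300 s × 1.04 = 19571.1 Mb
Total: 228209.3 Mb = 28526.2 MB.
= 28.53 GB.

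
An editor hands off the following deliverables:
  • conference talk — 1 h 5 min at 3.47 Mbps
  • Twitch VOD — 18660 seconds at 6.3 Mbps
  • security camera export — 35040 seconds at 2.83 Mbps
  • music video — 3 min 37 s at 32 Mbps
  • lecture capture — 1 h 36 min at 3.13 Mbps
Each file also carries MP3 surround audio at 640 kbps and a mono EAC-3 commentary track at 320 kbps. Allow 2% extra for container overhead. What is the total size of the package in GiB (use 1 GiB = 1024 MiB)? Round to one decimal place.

37.6 GiB

Audio total: 640 + 320 = 960 kbps = 0.960 Mbps.
conference talk: 4.430 Mbps × 3900 s × 1.02 = 17622.5 Mb
Twitch VOD: 7.260 Mbps × 18660 s × 1.02 = 138181.0 Mb
security camera export: 3.790 Mbps × 35040 s × 1.02 = 135457.6 Mb
music video: 32.960 Mbps × 217 s × 1.02 = 7295.4 Mb
lecture capture: 4.090 Mbps × 5760 s × 1.02 = 24029.6 Mb
Total: 322586.1 Mb = 40323.3 MB.
= 37.55 GiB.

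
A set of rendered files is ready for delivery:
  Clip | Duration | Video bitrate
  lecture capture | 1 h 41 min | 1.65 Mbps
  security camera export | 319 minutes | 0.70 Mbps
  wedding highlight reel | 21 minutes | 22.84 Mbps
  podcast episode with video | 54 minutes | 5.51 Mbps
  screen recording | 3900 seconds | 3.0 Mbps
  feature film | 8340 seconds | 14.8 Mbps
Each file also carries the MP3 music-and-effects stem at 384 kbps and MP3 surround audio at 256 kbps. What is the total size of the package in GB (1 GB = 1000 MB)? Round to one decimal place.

Audio total: 384 + 256 = 640 kbps = 0.640 Mbps.
lecture capture: 2.290 Mbps × 6060 s = 13877.4 Mb
security camera export: 1.340 Mbps × 19140 s = 25647.6 Mb
wedding highlight reel: 23.480 Mbps × 1260 s = 29584.8 Mb
podcast episode with video: 6.150 Mbps × 3240 s = 19926.0 Mb
screen recording: 3.640 Mbps × 3900 s = 14196.0 Mb
feature film: 15.440 Mbps × 8340 s = 128769.6 Mb
Total: 232001.4 Mb = 29000.2 MB.
= 29.00 GB.

29.0 GB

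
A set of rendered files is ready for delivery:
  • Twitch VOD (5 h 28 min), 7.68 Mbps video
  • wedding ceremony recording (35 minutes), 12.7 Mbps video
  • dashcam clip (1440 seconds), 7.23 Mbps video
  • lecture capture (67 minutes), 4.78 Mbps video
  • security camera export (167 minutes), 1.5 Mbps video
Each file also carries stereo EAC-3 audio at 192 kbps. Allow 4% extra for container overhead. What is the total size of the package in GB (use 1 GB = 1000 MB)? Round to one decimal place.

29.9 GB

Audio: 192 kbps = 0.192 Mbps.
Twitch VOD: 7.872 Mbps × 19680 s × 1.04 = 161117.8 Mb
wedding ceremony recording: 12.892 Mbps × 2100 s × 1.04 = 28156.1 Mb
dashcam clip: 7.422 Mbps × 1440 s × 1.04 = 11115.2 Mb
lecture capture: 4.972 Mbps × 4020 s × 1.04 = 20786.9 Mb
security camera export: 1.692 Mbps × 10020 s × 1.04 = 17632.0 Mb
Total: 238808.0 Mb = 29851.0 MB.
= 29.85 GB.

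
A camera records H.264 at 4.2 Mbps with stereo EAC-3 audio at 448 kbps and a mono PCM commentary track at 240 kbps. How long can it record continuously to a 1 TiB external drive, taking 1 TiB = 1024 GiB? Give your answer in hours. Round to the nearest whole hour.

Audio total: 448 + 240 = 688 kbps = 0.688 Mbps.
Total bitrate: 4.2 + 0.688 = 4.888 Mbps.
Capacity: 1 TiB = 8,796,093 Mb.
Recording time: 8,796,093 / 4.888 = 1,799,528 s ≈ 500 hours.

500 hours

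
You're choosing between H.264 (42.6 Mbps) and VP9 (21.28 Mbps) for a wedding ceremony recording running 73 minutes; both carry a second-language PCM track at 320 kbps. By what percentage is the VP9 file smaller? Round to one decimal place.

73 min = 4380 s
Audio: 320 kbps = 0.320 Mbps.
H.264: 42.920 Mbps × 4380 s = 187989.6 Mb = 23.499 GB.
VP9: 21.600 Mbps × 4380 s = 94608.0 Mb = 11.826 GB.
Reduction: (1 − 11.826/23.499) × 100 = 49.67%.

49.7%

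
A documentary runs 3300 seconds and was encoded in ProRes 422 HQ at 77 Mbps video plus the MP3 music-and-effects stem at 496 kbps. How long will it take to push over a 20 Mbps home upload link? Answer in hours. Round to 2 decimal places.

3.55 hours

Audio: 496 kbps = 0.496 Mbps.
Total bitrate: 77.496 Mbps.
File: 77.496 Mbps × 3300 s = 255736.8 Mb.
At 20 Mbps: 255736.8 / 20 = 12786.8 s ≈ 3.55 hours.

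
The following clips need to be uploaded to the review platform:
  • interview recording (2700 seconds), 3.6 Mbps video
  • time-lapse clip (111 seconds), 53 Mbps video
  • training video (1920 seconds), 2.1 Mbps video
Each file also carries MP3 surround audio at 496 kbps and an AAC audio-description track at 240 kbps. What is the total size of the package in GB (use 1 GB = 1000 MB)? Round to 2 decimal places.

2.89 GB

Audio total: 496 + 240 = 736 kbps = 0.736 Mbps.
interview recording: 4.336 Mbps × 2700 s = 11707.2 Mb
time-lapse clip: 53.736 Mbps × 111 s = 5964.7 Mb
training video: 2.836 Mbps × 1920 s = 5445.1 Mb
Total: 23117.0 Mb = 2889.6 MB.
= 2.890 GB.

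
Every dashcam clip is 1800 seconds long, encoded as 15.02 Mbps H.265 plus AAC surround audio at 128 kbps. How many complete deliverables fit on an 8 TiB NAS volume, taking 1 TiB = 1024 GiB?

2580

Audio: 128 kbps = 0.128 Mbps.
Total bitrate: 15.148 Mbps.
Per item: 15.148 Mbps × 1800 s = 27,266 Mb = 3,408 MB.
Capacity: 8 TiB = 70,368,744 Mb; 2580.79 items → 2580 complete.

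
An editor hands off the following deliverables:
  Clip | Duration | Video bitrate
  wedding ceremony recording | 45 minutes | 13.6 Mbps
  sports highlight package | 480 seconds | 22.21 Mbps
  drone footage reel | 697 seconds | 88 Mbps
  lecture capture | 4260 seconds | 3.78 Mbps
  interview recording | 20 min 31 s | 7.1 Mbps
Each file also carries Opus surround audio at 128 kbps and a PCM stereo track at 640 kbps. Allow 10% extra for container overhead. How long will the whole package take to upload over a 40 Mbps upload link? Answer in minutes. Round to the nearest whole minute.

65 minutes

Audio total: 128 + 640 = 768 kbps = 0.768 Mbps.
wedding ceremony recording: 14.368 Mbps × 2700 s × 1.10 = 42673.0 Mb
sports highlight package: 22.978 Mbps × 480 s × 1.10 = 12132.4 Mb
drone footage reel: 88.768 Mbps × 697 s × 1.10 = 68058.4 Mb
lecture capture: 4.548 Mbps × 4260 s × 1.10 = 21311.9 Mb
interview recording: 7.868 Mbps × 1231 s × 1.10 = 10654.1 Mb
Total: 154829.8 Mb = 19353.7 MB.
At 40 Mbps: 154829.8 / 40 = 3871 s ≈ 64.5 minutes.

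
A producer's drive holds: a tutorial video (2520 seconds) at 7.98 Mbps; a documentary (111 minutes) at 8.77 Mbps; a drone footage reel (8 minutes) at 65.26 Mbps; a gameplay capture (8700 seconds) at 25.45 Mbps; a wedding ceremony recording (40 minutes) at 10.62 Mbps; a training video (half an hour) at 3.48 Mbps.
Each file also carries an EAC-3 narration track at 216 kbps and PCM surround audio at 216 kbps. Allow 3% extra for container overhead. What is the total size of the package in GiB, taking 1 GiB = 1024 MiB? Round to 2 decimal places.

Audio total: 216 + 216 = 432 kbps = 0.432 Mbps.
tutorial video: 8.412 Mbps × 2520 s × 1.03 = 21834.2 Mb
documentary: 9.202 Mbps × 6660 s × 1.03 = 63123.9 Mb
drone footage reel: 65.692 Mbps × 480 s × 1.03 = 32478.1 Mb
gameplay capture: 25.882 Mbps × 8700 s × 1.03 = 231928.6 Mb
wedding ceremony recording: 11.052 Mbps × 2400 s × 1.03 = 27320.5 Mb
training video: 3.912 Mbps × 1800 s × 1.03 = 7252.8 Mb
Total: 383938.2 Mb = 47992.3 MB.
= 44.70 GiB.

44.70 GiB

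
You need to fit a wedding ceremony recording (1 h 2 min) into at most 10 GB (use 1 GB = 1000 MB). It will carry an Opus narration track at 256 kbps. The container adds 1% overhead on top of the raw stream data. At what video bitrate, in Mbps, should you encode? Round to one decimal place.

21.0 Mbps

Budget: 10 GB = 80000.0 Mb.
Stream payload after overhead: 80000.0 / 1.01 = 79207.9 Mb.
1 h 2 min = 62 min = 3720 s
Total bitrate budget: 79207.9 Mb / 3720 s = 21.292 Mbps.
Audio: 256 kbps = 0.256 Mbps.
Video: 21.292 − 0.256 = 21.036 Mbps.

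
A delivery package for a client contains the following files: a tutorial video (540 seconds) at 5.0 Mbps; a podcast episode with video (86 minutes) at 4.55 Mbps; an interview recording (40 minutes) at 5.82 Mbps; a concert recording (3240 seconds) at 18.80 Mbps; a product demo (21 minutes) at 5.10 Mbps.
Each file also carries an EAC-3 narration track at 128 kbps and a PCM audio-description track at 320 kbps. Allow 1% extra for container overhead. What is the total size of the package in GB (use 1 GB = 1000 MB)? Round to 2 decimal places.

Audio total: 128 + 320 = 448 kbps = 0.448 Mbps.
tutorial video: 5.448 Mbps × 540 s × 1.01 = 2971.3 Mb
podcast episode with video: 4.998 Mbps × 5160 s × 1.01 = 26047.6 Mb
interview recording: 6.268 Mbps × 2400 s × 1.01 = 15193.6 Mb
concert recording: 19.248 Mbps × 3240 s × 1.01 = 62987.2 Mb
product demo: 5.548 Mbps × 1260 s × 1.01 = 7060.4 Mb
Total: 114260.1 Mb = 14282.5 MB.
= 14.28 GB.

14.28 GB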